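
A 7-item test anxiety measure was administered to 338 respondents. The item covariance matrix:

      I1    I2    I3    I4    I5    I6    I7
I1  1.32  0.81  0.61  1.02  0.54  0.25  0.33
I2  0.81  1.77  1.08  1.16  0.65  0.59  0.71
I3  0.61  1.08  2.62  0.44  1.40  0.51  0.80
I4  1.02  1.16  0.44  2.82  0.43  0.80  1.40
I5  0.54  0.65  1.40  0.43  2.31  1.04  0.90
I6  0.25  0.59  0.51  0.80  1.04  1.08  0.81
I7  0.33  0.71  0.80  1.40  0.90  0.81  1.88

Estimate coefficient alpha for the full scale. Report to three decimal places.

Σσ²ᵢ = 1.32 + 1.77 + 2.62 + 2.82 + 2.31 + 1.08 + 1.88 = 13.80
Σ_{i<j} σ_ij = 16.28
total variance = 13.80 + 2 × 16.28 = 46.36
α = (k/(k−1))·(1 − Σσ²ᵢ/total variance) = (7/6)·(1 − 13.80/46.36) = 0.819

coefficient alpha = 0.819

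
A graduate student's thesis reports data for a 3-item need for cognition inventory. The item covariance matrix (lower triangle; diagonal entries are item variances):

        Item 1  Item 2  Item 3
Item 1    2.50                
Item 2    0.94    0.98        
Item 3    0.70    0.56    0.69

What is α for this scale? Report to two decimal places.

α = 0.77

Σσ²ᵢ = 2.50 + 0.98 + 0.69 = 4.17
Sum of off-diagonal covariances = 2.20
σ²_T = 4.17 + 2 × 2.20 = 8.57
α = (k/(k−1))·(1 − Σσ²ᵢ/σ²_T) = (3/2)·(1 − 4.17/8.57) = 0.77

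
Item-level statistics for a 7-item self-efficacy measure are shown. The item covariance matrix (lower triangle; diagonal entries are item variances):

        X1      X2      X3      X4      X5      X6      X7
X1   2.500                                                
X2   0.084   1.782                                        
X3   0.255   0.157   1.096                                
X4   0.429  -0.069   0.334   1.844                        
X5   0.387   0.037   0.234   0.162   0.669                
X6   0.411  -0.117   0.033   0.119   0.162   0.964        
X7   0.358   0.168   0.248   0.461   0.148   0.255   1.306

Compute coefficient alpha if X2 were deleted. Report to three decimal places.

Remaining items: X1, X3, X4, X5, X6, X7 (k = 6).
Σσᵢ² = 2.500 + 1.096 + 1.844 + 0.669 + 0.964 + 1.306 = 8.379
σ²_T = 8.379 + 2 × 3.996 = 16.371
α (item deleted) = (6/5)·(1 − 8.379/16.371) = 0.586

α = 0.586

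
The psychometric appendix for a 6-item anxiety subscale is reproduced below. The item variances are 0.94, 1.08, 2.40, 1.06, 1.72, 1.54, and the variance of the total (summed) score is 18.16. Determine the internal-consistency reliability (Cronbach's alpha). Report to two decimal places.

ΣVar(i) = 0.94 + 1.08 + 2.40 + 1.06 + 1.72 + 1.54 = 8.74
α = (k/(k−1))·(1 − ΣVar(i)/Var(T)) = (6/5)·(1 − 8.74/18.16) = 0.62

α = 0.62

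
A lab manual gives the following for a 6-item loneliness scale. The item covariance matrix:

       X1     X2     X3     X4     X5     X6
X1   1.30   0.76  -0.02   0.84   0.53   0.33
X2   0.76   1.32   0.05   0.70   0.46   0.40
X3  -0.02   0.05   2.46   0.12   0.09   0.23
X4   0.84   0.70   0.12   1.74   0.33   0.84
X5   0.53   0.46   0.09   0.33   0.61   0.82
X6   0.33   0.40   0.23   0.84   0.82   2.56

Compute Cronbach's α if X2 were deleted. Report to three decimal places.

α = 0.608

Remaining items: X1, X3, X4, X5, X6 (k = 5).
Σσᵢ² = 1.30 + 2.46 + 1.74 + 0.61 + 2.56 = 8.67
σ²_total = 8.67 + 2 × 4.11 = 16.89
α (item deleted) = (5/4)·(1 − 8.67/16.89) = 0.608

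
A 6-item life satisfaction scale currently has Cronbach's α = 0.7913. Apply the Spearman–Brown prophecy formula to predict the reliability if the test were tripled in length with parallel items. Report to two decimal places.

Length factor m = 3
α' = m·α / (1 + (m−1)·α)
   = 3 × 0.7913 / (1 + (3 − 1) × 0.7913)
   = 2.3739 / 2.5826 = 0.92

predicted reliability = 0.92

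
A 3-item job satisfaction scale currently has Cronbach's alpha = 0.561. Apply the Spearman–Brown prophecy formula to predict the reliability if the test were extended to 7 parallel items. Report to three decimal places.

Length factor m = 7/3 = 2.3333
α' = m·α / (1 + (m−1)·α)
   = 7/3 × 0.561 / (1 + (7/3 − 1) × 0.561)
   = 1.3090 / 1.7480 = 0.749

predicted reliability = 0.749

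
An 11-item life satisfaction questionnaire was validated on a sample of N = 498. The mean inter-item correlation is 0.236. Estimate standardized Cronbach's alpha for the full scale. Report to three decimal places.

α = 0.773

Standardized α = k·r̄ / (1 + (k−1)·r̄) = 11 × 0.236 / (1 + 10 × 0.236)
  = 2.5960 / 3.3600 = 0.773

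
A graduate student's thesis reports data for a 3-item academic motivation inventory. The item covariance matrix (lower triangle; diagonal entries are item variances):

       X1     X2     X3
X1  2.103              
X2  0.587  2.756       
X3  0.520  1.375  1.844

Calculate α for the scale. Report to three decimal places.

ΣVar(i) = 2.103 + 2.756 + 1.844 = 6.703
Σ_{i<j} σ_ij = 2.482
σ²_T = 6.703 + 2 × 2.482 = 11.667
α = (k/(k−1))·(1 − ΣVar(i)/σ²_T) = (3/2)·(1 − 6.703/11.667) = 0.638

α = 0.638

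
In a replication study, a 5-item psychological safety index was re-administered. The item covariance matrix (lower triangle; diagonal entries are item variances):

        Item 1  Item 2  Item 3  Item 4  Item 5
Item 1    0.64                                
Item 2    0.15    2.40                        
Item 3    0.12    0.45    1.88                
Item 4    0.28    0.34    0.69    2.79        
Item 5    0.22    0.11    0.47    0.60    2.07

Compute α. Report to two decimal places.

Σσ²ᵢ = 0.64 + 2.40 + 1.88 + 2.79 + 2.07 = 9.78
Σ_{i<j} σ_ij = 3.43
total variance = 9.78 + 2 × 3.43 = 16.64
α = (k/(k−1))·(1 − Σσ²ᵢ/total variance) = (5/4)·(1 − 9.78/16.64) = 0.52

α = 0.52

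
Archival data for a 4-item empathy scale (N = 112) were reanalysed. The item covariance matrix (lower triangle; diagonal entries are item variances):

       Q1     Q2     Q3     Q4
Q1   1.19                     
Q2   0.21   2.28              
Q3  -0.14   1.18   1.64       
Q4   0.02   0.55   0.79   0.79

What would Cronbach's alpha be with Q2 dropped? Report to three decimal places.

α = 0.405

Remaining items: Q1, Q3, Q4 (k = 3).
sum of item variances = 1.19 + 1.64 + 0.79 = 3.62
Var(T) = 3.62 + 2 × 0.67 = 4.96
α (item deleted) = (3/2)·(1 − 3.62/4.96) = 0.405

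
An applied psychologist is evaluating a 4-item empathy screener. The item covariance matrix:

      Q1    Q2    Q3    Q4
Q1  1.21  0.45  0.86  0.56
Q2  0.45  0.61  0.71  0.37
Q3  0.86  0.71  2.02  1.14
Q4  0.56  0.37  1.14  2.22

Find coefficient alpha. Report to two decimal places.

coefficient alpha = 0.77

ΣVar(i) = 1.21 + 0.61 + 2.02 + 2.22 = 6.06
Sum of off-diagonal covariances = 4.09
σ²_total = 6.06 + 2 × 4.09 = 14.24
α = (k/(k−1))·(1 − ΣVar(i)/σ²_total) = (4/3)·(1 − 6.06/14.24) = 0.77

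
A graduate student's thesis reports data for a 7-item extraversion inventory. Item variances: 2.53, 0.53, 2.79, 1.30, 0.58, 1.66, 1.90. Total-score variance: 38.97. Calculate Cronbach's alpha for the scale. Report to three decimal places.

Cronbach's alpha = 0.829

sum of item variances = 2.53 + 0.53 + 2.79 + 1.30 + 0.58 + 1.66 + 1.90 = 11.29
α = (k/(k−1))·(1 − sum of item variances/σ²_total) = (7/6)·(1 − 11.29/38.97) = 0.829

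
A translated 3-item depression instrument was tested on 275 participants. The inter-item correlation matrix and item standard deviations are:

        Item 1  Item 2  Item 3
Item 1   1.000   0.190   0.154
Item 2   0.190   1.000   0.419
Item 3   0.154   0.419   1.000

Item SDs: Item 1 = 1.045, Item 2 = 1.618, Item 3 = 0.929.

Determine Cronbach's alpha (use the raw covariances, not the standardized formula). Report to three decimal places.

Σσ²ᵢ = 1.045² + 1.618² + 0.929² = 4.5730
Covariances σ_ij = r_ij · s_i · s_j:
  σ(Item 1,Item 2) = 0.190 × 1.045 × 1.618 = 0.3213
  σ(Item 1,Item 3) = 0.154 × 1.045 × 0.929 = 0.1495
  σ(Item 2,Item 3) = 0.419 × 1.618 × 0.929 = 0.6298
σ²_T = Σσ²ᵢ + 2·Σσ_ij = 4.5730 + 2 × 1.1006 = 6.7742
α = (3/2)·(1 − 4.5730/6.7742) = 0.487

α = 0.487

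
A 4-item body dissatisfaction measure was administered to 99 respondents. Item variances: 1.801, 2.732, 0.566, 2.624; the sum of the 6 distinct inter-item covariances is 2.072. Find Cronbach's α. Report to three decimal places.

ΣVar(i) = 1.801 + 2.732 + 0.566 + 2.624 = 7.723
Sum of distinct covariances = 2.072
Var(T) = ΣVar(i) + 2·Σcov = 7.723 + 2 × 2.072 = 11.867
α = (4/3)·(1 − 7.723/11.867) = 0.466

Cronbach's α = 0.466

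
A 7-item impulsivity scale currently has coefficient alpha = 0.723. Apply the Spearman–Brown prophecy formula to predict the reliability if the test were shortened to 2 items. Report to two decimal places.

predicted reliability = 0.43

Length factor m = 2/7 = 0.2857
α' = m·α / (1 − (1−m)·α)
   = 2/7 × 0.723 / (1 − (1 − 2/7) × 0.723)
   = 0.2066 / 0.4836 = 0.43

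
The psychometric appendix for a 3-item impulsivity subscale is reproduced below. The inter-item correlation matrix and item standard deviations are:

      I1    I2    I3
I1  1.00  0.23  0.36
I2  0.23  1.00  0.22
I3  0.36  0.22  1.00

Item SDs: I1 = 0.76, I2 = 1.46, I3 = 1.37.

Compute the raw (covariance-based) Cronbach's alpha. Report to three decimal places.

Cronbach's alpha = 0.477

Σσ²ᵢ = 0.76² + 1.46² + 1.37² = 4.5861
Covariances σ_ij = r_ij · s_i · s_j:
  σ(I1,I2) = 0.23 × 0.76 × 1.46 = 0.2552
  σ(I1,I3) = 0.36 × 0.76 × 1.37 = 0.3748
  σ(I2,I3) = 0.22 × 1.46 × 1.37 = 0.4400
σ²_T = Σσ²ᵢ + 2·Σσ_ij = 4.5861 + 2 × 1.0700 = 6.7261
α = (3/2)·(1 − 4.5861/6.7261) = 0.477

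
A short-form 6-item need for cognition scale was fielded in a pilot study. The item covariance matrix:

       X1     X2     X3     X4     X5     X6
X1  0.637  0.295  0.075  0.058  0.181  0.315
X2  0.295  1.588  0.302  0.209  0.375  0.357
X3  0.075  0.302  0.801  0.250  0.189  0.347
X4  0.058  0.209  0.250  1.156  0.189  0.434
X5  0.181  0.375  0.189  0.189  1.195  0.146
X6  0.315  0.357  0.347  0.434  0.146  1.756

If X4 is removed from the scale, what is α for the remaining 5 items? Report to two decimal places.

α = 0.58

Remaining items: X1, X2, X3, X5, X6 (k = 5).
Σσ²ᵢ = 0.637 + 1.588 + 0.801 + 1.195 + 1.756 = 5.977
σ²_T = 5.977 + 2 × 2.582 = 11.141
α (item deleted) = (5/4)·(1 − 5.977/11.141) = 0.58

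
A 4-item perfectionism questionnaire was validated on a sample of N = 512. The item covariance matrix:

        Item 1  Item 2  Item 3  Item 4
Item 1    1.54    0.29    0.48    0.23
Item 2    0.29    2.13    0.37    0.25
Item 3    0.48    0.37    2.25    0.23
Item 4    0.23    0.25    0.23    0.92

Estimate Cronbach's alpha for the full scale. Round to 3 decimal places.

Σσ²ᵢ = 1.54 + 2.13 + 2.25 + 0.92 = 6.84
Σ_{i<j} σ_ij = 1.85
σ²_T = 6.84 + 2 × 1.85 = 10.54
α = (k/(k−1))·(1 − Σσ²ᵢ/σ²_T) = (4/3)·(1 − 6.84/10.54) = 0.468

α = 0.468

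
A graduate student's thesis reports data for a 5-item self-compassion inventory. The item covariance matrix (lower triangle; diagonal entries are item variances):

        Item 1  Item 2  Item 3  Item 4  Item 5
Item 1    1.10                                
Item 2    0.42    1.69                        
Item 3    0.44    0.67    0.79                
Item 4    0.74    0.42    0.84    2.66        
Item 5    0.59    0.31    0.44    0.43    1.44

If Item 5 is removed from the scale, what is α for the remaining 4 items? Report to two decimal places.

Remaining items: Item 1, Item 2, Item 3, Item 4 (k = 4).
sum of item variances = 1.10 + 1.69 + 0.79 + 2.66 = 6.24
σ²_total = 6.24 + 2 × 3.53 = 13.30
α (item deleted) = (4/3)·(1 − 6.24/13.30) = 0.71

α = 0.71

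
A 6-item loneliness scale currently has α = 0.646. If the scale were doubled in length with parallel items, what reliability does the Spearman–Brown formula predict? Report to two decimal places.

predicted reliability = 0.78

Length factor m = 2
α' = m·α / (1 + (m−1)·α)
   = 2 × 0.646 / (1 + (2 − 1) × 0.646)
   = 1.2920 / 1.6460 = 0.78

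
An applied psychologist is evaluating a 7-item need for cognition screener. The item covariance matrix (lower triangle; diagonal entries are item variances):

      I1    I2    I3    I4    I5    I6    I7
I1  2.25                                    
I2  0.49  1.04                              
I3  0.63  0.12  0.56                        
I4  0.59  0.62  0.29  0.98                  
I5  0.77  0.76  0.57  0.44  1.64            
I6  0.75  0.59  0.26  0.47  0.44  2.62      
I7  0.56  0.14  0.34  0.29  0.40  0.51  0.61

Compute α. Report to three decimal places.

α = 0.786

Σσ²ᵢ = 2.25 + 1.04 + 0.56 + 0.98 + 1.64 + 2.62 + 0.61 = 9.70
Sum of the distinct covariances = 10.03
Var(T) = 9.70 + 2 × 10.03 = 29.76
α = (k/(k−1))·(1 − Σσ²ᵢ/Var(T)) = (7/6)·(1 − 9.70/29.76) = 0.786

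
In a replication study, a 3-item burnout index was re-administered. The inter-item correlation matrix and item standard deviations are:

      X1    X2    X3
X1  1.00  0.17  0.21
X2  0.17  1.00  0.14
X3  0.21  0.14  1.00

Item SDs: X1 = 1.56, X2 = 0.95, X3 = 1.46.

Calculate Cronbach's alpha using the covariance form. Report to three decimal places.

α = 0.379

Σσ²ᵢ = 1.56² + 0.95² + 1.46² = 5.4677
Covariances σ_ij = r_ij · s_i · s_j:
  σ(X1,X2) = 0.17 × 1.56 × 0.95 = 0.2519
  σ(X1,X3) = 0.21 × 1.56 × 1.46 = 0.4783
  σ(X2,X3) = 0.14 × 0.95 × 1.46 = 0.1942
σ²_T = Σσ²ᵢ + 2·Σσ_ij = 5.4677 + 2 × 0.9244 = 7.3165
α = (3/2)·(1 − 5.4677/7.3165) = 0.379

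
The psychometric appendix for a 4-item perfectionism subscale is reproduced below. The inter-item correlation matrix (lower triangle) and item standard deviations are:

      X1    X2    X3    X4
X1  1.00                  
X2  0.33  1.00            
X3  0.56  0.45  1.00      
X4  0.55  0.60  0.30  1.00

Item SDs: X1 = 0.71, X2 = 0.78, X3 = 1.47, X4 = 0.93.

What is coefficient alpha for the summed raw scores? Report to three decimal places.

Σσ²ᵢ = 0.71² + 0.78² + 1.47² + 0.93² = 4.1383
Covariances σ_ij = r_ij · s_i · s_j:
  σ(X1,X2) = 0.33 × 0.71 × 0.78 = 0.1828
  σ(X1,X3) = 0.56 × 0.71 × 1.47 = 0.5845
  σ(X1,X4) = 0.55 × 0.71 × 0.93 = 0.3632
  σ(X2,X3) = 0.45 × 0.78 × 1.47 = 0.5160
  σ(X2,X4) = 0.60 × 0.78 × 0.93 = 0.4352
  σ(X3,X4) = 0.30 × 1.47 × 0.93 = 0.4101
σ²_T = Σσ²ᵢ + 2·Σσ_ij = 4.1383 + 2 × 2.4918 = 9.1219
α = (4/3)·(1 − 4.1383/9.1219) = 0.728

α = 0.728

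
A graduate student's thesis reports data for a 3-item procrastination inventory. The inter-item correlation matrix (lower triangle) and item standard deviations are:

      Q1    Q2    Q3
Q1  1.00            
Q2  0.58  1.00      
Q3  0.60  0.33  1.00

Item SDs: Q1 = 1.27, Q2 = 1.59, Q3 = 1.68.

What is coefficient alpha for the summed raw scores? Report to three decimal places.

coefficient alpha = 0.734

Σσ²ᵢ = 1.27² + 1.59² + 1.68² = 6.9634
Covariances σ_ij = r_ij · s_i · s_j:
  σ(Q1,Q2) = 0.58 × 1.27 × 1.59 = 1.1712
  σ(Q1,Q3) = 0.60 × 1.27 × 1.68 = 1.2802
  σ(Q2,Q3) = 0.33 × 1.59 × 1.68 = 0.8815
σ²_T = Σσ²ᵢ + 2·Σσ_ij = 6.9634 + 2 × 3.3329 = 13.6292
α = (3/2)·(1 − 6.9634/13.6292) = 0.734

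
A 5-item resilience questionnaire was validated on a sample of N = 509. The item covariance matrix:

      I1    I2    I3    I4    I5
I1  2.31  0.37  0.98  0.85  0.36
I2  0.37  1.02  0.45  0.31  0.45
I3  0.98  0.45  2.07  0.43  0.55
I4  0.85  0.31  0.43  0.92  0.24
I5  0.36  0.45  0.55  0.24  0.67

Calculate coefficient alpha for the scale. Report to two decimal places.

Σσ²ᵢ = 2.31 + 1.02 + 2.07 + 0.92 + 0.67 = 6.99
Sum of off-diagonal covariances = 4.99
Var(T) = 6.99 + 2 × 4.99 = 16.97
α = (k/(k−1))·(1 − Σσ²ᵢ/Var(T)) = (5/4)·(1 − 6.99/16.97) = 0.74

α = 0.74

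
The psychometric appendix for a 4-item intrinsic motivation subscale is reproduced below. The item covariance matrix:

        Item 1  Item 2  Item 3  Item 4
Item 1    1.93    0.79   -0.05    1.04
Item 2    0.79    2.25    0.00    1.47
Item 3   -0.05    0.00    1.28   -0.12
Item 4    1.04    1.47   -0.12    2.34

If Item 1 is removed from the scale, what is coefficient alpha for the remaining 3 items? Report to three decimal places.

Remaining items: Item 2, Item 3, Item 4 (k = 3).
sum of item variances = 2.25 + 1.28 + 2.34 = 5.87
σ²_T = 5.87 + 2 × 1.35 = 8.57
α (item deleted) = (3/2)·(1 − 5.87/8.57) = 0.473

α = 0.473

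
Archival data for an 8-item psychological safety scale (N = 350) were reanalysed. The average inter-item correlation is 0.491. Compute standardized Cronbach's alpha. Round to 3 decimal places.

Standardized α = k·r̄ / (1 + (k−1)·r̄) = 8 × 0.491 / (1 + 7 × 0.491)
  = 3.9280 / 4.4370 = 0.885

standardized Cronbach's alpha = 0.885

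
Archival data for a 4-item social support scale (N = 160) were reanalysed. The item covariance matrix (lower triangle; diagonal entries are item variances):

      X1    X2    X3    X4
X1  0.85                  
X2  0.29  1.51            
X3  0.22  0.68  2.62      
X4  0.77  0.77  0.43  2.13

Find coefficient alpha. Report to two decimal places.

coefficient alpha = 0.63

Σσ²ᵢ = 0.85 + 1.51 + 2.62 + 2.13 = 7.11
Σ_{i<j} σ_ij = 3.16
σ²_total = 7.11 + 2 × 3.16 = 13.43
α = (k/(k−1))·(1 − Σσ²ᵢ/σ²_total) = (4/3)·(1 − 7.11/13.43) = 0.63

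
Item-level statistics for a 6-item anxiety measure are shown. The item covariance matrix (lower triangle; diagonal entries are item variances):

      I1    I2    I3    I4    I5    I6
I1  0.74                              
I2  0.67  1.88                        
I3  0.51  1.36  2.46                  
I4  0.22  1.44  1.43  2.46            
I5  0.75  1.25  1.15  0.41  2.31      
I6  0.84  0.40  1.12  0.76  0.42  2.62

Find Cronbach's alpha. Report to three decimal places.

α = 0.805

sum of item variances = 0.74 + 1.88 + 2.46 + 2.46 + 2.31 + 2.62 = 12.47
Sum of the distinct covariances = 12.73
σ²_T = 12.47 + 2 × 12.73 = 37.93
α = (k/(k−1))·(1 − sum of item variances/σ²_T) = (6/5)·(1 − 12.47/37.93) = 0.805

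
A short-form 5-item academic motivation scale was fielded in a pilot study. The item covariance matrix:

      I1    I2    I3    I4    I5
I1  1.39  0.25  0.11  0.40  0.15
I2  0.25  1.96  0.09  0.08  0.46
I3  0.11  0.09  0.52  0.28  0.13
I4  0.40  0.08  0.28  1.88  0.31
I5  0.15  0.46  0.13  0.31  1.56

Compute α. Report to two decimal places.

sum of item variances = 1.39 + 1.96 + 0.52 + 1.88 + 1.56 = 7.31
Σ_{i<j} σ_ij = 2.26
σ²_total = 7.31 + 2 × 2.26 = 11.83
α = (k/(k−1))·(1 − sum of item variances/σ²_total) = (5/4)·(1 − 7.31/11.83) = 0.48

α = 0.48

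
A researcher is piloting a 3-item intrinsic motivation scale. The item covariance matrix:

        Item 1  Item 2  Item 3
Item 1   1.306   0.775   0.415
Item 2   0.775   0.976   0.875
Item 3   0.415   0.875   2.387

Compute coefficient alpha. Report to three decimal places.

α = 0.704

ΣVar(i) = 1.306 + 0.976 + 2.387 = 4.669
Σ_{i<j} σ_ij = 2.065
σ²_total = 4.669 + 2 × 2.065 = 8.799
α = (k/(k−1))·(1 − ΣVar(i)/σ²_total) = (3/2)·(1 − 4.669/8.799) = 0.704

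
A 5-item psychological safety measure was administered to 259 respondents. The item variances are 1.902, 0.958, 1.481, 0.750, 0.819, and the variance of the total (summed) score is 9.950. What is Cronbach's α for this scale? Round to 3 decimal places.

α = 0.508

ΣVar(i) = 1.902 + 0.958 + 1.481 + 0.750 + 0.819 = 5.910
α = (k/(k−1))·(1 − ΣVar(i)/σ²_T) = (5/4)·(1 − 5.910/9.950) = 0.508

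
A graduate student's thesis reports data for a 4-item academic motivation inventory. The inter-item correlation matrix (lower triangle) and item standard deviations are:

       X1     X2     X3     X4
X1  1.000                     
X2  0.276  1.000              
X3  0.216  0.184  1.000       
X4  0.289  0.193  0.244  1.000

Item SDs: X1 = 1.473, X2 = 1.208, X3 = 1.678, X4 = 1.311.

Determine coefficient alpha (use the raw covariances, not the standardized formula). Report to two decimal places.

coefficient alpha = 0.54

Σσ²ᵢ = 1.473² + 1.208² + 1.678² + 1.311² = 8.1634
Covariances σ_ij = r_ij · s_i · s_j:
  σ(X1,X2) = 0.276 × 1.473 × 1.208 = 0.4911
  σ(X1,X3) = 0.216 × 1.473 × 1.678 = 0.5339
  σ(X1,X4) = 0.289 × 1.473 × 1.311 = 0.5581
  σ(X2,X3) = 0.184 × 1.208 × 1.678 = 0.3730
  σ(X2,X4) = 0.193 × 1.208 × 1.311 = 0.3057
  σ(X3,X4) = 0.244 × 1.678 × 1.311 = 0.5368
σ²_T = Σσ²ᵢ + 2·Σσ_ij = 8.1634 + 2 × 2.7986 = 13.7606
α = (4/3)·(1 − 8.1634/13.7606) = 0.54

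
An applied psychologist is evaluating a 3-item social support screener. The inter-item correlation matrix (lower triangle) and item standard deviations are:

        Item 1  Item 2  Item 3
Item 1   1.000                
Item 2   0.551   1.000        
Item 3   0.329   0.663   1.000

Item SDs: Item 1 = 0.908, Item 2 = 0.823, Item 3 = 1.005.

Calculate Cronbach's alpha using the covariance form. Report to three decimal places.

α = 0.751

Σσ²ᵢ = 0.908² + 0.823² + 1.005² = 2.5118
Covariances σ_ij = r_ij · s_i · s_j:
  σ(Item 1,Item 2) = 0.551 × 0.908 × 0.823 = 0.4118
  σ(Item 1,Item 3) = 0.329 × 0.908 × 1.005 = 0.3002
  σ(Item 2,Item 3) = 0.663 × 0.823 × 1.005 = 0.5484
σ²_T = Σσ²ᵢ + 2·Σσ_ij = 2.5118 + 2 × 1.2604 = 5.0326
α = (3/2)·(1 − 2.5118/5.0326) = 0.751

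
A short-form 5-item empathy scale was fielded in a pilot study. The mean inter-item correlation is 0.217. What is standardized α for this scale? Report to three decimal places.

Standardized α = k·r̄ / (1 + (k−1)·r̄) = 5 × 0.217 / (1 + 4 × 0.217)
  = 1.0850 / 1.8680 = 0.581

α = 0.581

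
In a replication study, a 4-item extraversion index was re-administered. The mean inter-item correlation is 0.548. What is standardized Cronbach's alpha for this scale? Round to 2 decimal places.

Standardized α = k·r̄ / (1 + (k−1)·r̄) = 4 × 0.548 / (1 + 3 × 0.548)
  = 2.1920 / 2.6440 = 0.83

α = 0.83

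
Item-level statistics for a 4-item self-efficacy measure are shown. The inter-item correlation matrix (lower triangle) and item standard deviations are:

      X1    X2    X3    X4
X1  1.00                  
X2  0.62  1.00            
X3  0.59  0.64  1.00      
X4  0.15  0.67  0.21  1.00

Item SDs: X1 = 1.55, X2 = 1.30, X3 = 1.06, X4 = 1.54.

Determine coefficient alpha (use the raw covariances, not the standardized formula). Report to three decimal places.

coefficient alpha = 0.767

Σσ²ᵢ = 1.55² + 1.30² + 1.06² + 1.54² = 7.5877
Covariances σ_ij = r_ij · s_i · s_j:
  σ(X1,X2) = 0.62 × 1.55 × 1.30 = 1.2493
  σ(X1,X3) = 0.59 × 1.55 × 1.06 = 0.9694
  σ(X1,X4) = 0.15 × 1.55 × 1.54 = 0.3580
  σ(X2,X3) = 0.64 × 1.30 × 1.06 = 0.8819
  σ(X2,X4) = 0.67 × 1.30 × 1.54 = 1.3413
  σ(X3,X4) = 0.21 × 1.06 × 1.54 = 0.3428
σ²_T = Σσ²ᵢ + 2·Σσ_ij = 7.5877 + 2 × 5.1427 = 17.8731
α = (4/3)·(1 − 7.5877/17.8731) = 0.767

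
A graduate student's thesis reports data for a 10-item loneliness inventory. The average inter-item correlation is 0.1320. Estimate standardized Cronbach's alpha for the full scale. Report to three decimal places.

Standardized α = k·r̄ / (1 + (k−1)·r̄) = 10 × 0.1320 / (1 + 9 × 0.1320)
  = 1.3200 / 2.1880 = 0.603

standardized Cronbach's alpha = 0.603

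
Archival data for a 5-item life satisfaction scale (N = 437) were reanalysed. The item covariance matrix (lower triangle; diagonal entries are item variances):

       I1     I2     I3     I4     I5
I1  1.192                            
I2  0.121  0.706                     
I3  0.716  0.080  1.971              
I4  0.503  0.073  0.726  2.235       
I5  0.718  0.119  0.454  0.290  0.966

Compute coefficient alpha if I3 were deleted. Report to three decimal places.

α = 0.556

Remaining items: I1, I2, I4, I5 (k = 4).
Σσᵢ² = 1.192 + 0.706 + 2.235 + 0.966 = 5.099
σ²_total = 5.099 + 2 × 1.824 = 8.747
α (item deleted) = (4/3)·(1 − 5.099/8.747) = 0.556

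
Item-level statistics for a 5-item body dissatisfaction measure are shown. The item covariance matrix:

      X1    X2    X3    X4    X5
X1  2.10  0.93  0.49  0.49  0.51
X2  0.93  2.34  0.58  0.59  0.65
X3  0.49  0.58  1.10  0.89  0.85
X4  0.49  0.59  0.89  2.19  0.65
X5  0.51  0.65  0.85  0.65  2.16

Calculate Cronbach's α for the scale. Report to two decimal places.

α = 0.72

Σσ²ᵢ = 2.10 + 2.34 + 1.10 + 2.19 + 2.16 = 9.89
Σ_{i<j} σ_ij = 6.63
σ²_total = 9.89 + 2 × 6.63 = 23.15
α = (k/(k−1))·(1 − Σσ²ᵢ/σ²_total) = (5/4)·(1 − 9.89/23.15) = 0.72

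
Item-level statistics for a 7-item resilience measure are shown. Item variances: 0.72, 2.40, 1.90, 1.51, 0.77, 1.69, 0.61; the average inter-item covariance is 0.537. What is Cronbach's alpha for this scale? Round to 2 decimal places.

sum of item variances = 0.72 + 2.40 + 1.90 + 1.51 + 0.77 + 1.69 + 0.61 = 9.60
Sum of the 21 distinct covariances = 21 × 0.537 = 11.277
σ²_total = sum of item variances + 2·Σcov = 9.60 + 2 × 11.277 = 32.154
α = (7/6)·(1 − 9.60/32.154) = 0.82

Cronbach's alpha = 0.82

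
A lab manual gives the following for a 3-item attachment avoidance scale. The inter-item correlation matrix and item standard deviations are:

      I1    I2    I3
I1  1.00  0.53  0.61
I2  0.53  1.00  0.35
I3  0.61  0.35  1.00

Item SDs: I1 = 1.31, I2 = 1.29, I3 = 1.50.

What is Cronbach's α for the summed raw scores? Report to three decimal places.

α = 0.744

Σσ²ᵢ = 1.31² + 1.29² + 1.50² = 5.6302
Covariances σ_ij = r_ij · s_i · s_j:
  σ(I1,I2) = 0.53 × 1.31 × 1.29 = 0.8956
  σ(I1,I3) = 0.61 × 1.31 × 1.50 = 1.1986
  σ(I2,I3) = 0.35 × 1.29 × 1.50 = 0.6772
σ²_T = Σσ²ᵢ + 2·Σσ_ij = 5.6302 + 2 × 2.7714 = 11.1730
α = (3/2)·(1 − 5.6302/11.1730) = 0.744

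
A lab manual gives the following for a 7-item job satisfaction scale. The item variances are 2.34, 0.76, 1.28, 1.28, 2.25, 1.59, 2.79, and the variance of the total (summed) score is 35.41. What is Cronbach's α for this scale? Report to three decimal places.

Σσ²ᵢ = 2.34 + 0.76 + 1.28 + 1.28 + 2.25 + 1.59 + 2.79 = 12.29
α = (k/(k−1))·(1 − Σσ²ᵢ/Var(T)) = (7/6)·(1 − 12.29/35.41) = 0.762

α = 0.762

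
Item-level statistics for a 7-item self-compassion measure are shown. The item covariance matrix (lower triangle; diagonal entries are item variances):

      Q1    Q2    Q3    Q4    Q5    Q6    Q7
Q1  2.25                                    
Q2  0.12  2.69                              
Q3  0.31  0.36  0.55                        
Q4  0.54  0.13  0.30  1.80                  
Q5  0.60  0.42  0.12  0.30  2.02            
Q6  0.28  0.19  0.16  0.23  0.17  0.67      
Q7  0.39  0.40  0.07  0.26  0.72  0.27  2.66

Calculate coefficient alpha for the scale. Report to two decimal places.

Σσᵢ² = 2.25 + 2.69 + 0.55 + 1.80 + 2.02 + 0.67 + 2.66 = 12.64
Sum of off-diagonal covariances = 6.34
total variance = 12.64 + 2 × 6.34 = 25.32
α = (k/(k−1))·(1 − Σσᵢ²/total variance) = (7/6)·(1 − 12.64/25.32) = 0.58

α = 0.58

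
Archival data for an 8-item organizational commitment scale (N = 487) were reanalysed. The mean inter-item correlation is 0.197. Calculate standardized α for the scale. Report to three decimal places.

α = 0.662

Standardized α = k·r̄ / (1 + (k−1)·r̄) = 8 × 0.197 / (1 + 7 × 0.197)
  = 1.5760 / 2.3790 = 0.662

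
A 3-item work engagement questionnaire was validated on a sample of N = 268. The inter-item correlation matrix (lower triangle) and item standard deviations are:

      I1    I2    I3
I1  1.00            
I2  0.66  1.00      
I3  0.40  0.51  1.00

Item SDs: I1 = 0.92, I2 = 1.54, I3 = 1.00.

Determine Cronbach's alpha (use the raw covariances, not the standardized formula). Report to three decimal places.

Cronbach's alpha = 0.746

Σσ²ᵢ = 0.92² + 1.54² + 1.00² = 4.2180
Covariances σ_ij = r_ij · s_i · s_j:
  σ(I1,I2) = 0.66 × 0.92 × 1.54 = 0.9351
  σ(I1,I3) = 0.40 × 0.92 × 1.00 = 0.3680
  σ(I2,I3) = 0.51 × 1.54 × 1.00 = 0.7854
σ²_T = Σσ²ᵢ + 2·Σσ_ij = 4.2180 + 2 × 2.0885 = 8.3950
α = (3/2)·(1 − 4.2180/8.3950) = 0.746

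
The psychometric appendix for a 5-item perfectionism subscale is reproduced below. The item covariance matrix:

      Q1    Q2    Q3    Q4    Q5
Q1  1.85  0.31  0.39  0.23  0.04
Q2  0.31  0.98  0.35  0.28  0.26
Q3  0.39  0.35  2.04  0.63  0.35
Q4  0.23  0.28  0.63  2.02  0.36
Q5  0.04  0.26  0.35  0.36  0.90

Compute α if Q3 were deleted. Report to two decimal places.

α = 0.45

Remaining items: Q1, Q2, Q4, Q5 (k = 4).
ΣVar(i) = 1.85 + 0.98 + 2.02 + 0.90 = 5.75
σ²_total = 5.75 + 2 × 1.48 = 8.71
α (item deleted) = (4/3)·(1 − 5.75/8.71) = 0.45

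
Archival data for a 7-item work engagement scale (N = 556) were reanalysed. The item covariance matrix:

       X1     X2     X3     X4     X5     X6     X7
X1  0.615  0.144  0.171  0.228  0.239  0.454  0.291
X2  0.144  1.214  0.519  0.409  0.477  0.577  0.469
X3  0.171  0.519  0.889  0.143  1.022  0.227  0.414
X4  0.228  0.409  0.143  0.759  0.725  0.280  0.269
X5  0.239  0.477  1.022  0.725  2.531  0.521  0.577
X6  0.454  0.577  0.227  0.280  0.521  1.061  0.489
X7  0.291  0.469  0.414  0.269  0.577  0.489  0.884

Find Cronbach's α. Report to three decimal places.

sum of item variances = 0.615 + 1.214 + 0.889 + 0.759 + 2.531 + 1.061 + 0.884 = 7.953
Σ_{i<j} σ_ij = 8.645
Var(T) = 7.953 + 2 × 8.645 = 25.243
α = (k/(k−1))·(1 − sum of item variances/Var(T)) = (7/6)·(1 − 7.953/25.243) = 0.799

α = 0.799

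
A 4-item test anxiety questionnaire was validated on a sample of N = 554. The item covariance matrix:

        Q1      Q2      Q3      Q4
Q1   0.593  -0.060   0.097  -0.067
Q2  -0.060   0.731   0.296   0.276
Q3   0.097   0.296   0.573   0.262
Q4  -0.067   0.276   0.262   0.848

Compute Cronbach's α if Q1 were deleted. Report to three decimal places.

α = 0.655

Remaining items: Q2, Q3, Q4 (k = 3).
sum of item variances = 0.731 + 0.573 + 0.848 = 2.152
Var(T) = 2.152 + 2 × 0.834 = 3.820
α (item deleted) = (3/2)·(1 − 2.152/3.820) = 0.655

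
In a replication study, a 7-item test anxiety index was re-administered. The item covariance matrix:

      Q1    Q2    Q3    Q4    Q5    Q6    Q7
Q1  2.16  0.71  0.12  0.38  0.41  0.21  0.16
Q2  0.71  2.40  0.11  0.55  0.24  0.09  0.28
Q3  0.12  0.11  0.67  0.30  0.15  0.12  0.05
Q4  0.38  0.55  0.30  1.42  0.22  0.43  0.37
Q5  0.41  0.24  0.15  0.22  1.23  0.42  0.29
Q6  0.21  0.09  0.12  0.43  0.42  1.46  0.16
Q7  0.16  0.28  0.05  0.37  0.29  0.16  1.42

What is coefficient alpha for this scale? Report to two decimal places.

α = 0.60

ΣVar(i) = 2.16 + 2.40 + 0.67 + 1.42 + 1.23 + 1.46 + 1.42 = 10.76
Σ_{i<j} σ_ij = 5.77
total variance = 10.76 + 2 × 5.77 = 22.30
α = (k/(k−1))·(1 − ΣVar(i)/total variance) = (7/6)·(1 − 10.76/22.30) = 0.60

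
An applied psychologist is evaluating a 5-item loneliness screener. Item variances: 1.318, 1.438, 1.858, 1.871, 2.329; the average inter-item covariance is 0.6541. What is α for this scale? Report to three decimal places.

α = 0.747

Σσᵢ² = 1.318 + 1.438 + 1.858 + 1.871 + 2.329 = 8.814
Sum of the 10 distinct covariances = 10 × 0.6541 = 6.5410
σ²_total = Σσᵢ² + 2·Σcov = 8.814 + 2 × 6.5410 = 21.8960
α = (5/4)·(1 − 8.814/21.8960) = 0.747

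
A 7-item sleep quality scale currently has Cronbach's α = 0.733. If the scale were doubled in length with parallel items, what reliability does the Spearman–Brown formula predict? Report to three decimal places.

predicted reliability = 0.846

Length factor m = 2
α' = m·α / (1 + (m−1)·α)
   = 2 × 0.733 / (1 + (2 − 1) × 0.733)
   = 1.4660 / 1.7330 = 0.846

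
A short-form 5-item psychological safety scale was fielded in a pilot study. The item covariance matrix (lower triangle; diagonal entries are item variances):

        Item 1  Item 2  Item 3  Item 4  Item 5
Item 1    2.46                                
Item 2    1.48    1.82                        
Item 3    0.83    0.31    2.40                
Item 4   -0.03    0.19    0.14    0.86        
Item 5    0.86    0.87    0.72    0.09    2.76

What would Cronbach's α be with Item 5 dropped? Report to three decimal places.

α = 0.582

Remaining items: Item 1, Item 2, Item 3, Item 4 (k = 4).
sum of item variances = 2.46 + 1.82 + 2.40 + 0.86 = 7.54
total variance = 7.54 + 2 × 2.92 = 13.38
α (item deleted) = (4/3)·(1 − 7.54/13.38) = 0.582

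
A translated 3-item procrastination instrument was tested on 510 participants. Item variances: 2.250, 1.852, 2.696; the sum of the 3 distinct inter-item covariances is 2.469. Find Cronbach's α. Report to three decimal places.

sum of item variances = 2.250 + 1.852 + 2.696 = 6.798
Sum of distinct covariances = 2.469
total variance = sum of item variances + 2·Σcov = 6.798 + 2 × 2.469 = 11.736
α = (3/2)·(1 − 6.798/11.736) = 0.631

Cronbach's α = 0.631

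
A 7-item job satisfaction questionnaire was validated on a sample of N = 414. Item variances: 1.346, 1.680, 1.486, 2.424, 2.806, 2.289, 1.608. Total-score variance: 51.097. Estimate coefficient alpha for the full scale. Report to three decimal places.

Σσ²ᵢ = 1.346 + 1.680 + 1.486 + 2.424 + 2.806 + 2.289 + 1.608 = 13.639
α = (k/(k−1))·(1 − Σσ²ᵢ/total variance) = (7/6)·(1 − 13.639/51.097) = 0.855

coefficient alpha = 0.855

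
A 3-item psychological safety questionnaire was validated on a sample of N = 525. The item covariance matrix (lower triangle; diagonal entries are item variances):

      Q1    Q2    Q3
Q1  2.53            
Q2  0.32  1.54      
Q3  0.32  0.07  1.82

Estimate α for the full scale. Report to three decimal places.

Σσᵢ² = 2.53 + 1.54 + 1.82 = 5.89
Sum of the distinct covariances = 0.71
σ²_T = 5.89 + 2 × 0.71 = 7.31
α = (k/(k−1))·(1 − Σσᵢ²/σ²_T) = (3/2)·(1 − 5.89/7.31) = 0.291

α = 0.291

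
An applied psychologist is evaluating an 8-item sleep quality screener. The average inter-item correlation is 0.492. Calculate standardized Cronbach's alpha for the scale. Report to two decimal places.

α = 0.89

Standardized α = k·r̄ / (1 + (k−1)·r̄) = 8 × 0.492 / (1 + 7 × 0.492)
  = 3.9360 / 4.4440 = 0.89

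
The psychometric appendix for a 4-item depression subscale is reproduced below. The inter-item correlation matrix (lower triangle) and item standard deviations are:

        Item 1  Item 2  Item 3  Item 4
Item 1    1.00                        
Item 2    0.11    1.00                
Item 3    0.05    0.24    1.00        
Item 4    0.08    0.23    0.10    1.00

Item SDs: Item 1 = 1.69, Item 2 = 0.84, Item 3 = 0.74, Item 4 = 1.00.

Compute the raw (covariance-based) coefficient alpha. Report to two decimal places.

Σσ²ᵢ = 1.69² + 0.84² + 0.74² + 1.00² = 5.1093
Covariances σ_ij = r_ij · s_i · s_j:
  σ(Item 1,Item 2) = 0.11 × 1.69 × 0.84 = 0.1562
  σ(Item 1,Item 3) = 0.05 × 1.69 × 0.74 = 0.0625
  σ(Item 1,Item 4) = 0.08 × 1.69 × 1.00 = 0.1352
  σ(Item 2,Item 3) = 0.24 × 0.84 × 0.74 = 0.1492
  σ(Item 2,Item 4) = 0.23 × 0.84 × 1.00 = 0.1932
  σ(Item 3,Item 4) = 0.10 × 0.74 × 1.00 = 0.0740
σ²_T = Σσ²ᵢ + 2·Σσ_ij = 5.1093 + 2 × 0.7703 = 6.6499
α = (4/3)·(1 − 5.1093/6.6499) = 0.31

α = 0.31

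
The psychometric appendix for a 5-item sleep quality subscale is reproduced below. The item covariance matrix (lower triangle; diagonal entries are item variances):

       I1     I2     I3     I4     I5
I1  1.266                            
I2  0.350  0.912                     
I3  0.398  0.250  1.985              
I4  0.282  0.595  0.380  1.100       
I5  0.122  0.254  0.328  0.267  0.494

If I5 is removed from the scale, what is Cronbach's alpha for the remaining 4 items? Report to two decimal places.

α = 0.62

Remaining items: I1, I2, I3, I4 (k = 4).
Σσ²ᵢ = 1.266 + 0.912 + 1.985 + 1.100 = 5.263
Var(T) = 5.263 + 2 × 2.255 = 9.773
α (item deleted) = (4/3)·(1 − 5.263/9.773) = 0.62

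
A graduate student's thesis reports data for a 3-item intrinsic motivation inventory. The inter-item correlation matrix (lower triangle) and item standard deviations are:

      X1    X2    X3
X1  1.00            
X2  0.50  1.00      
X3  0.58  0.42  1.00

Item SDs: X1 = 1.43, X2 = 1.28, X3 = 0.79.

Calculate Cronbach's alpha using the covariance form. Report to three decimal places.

Σσ²ᵢ = 1.43² + 1.28² + 0.79² = 4.3074
Covariances σ_ij = r_ij · s_i · s_j:
  σ(X1,X2) = 0.50 × 1.43 × 1.28 = 0.9152
  σ(X1,X3) = 0.58 × 1.43 × 0.79 = 0.6552
  σ(X2,X3) = 0.42 × 1.28 × 0.79 = 0.4247
σ²_T = Σσ²ᵢ + 2·Σσ_ij = 4.3074 + 2 × 1.9951 = 8.2976
α = (3/2)·(1 − 4.3074/8.2976) = 0.721

α = 0.721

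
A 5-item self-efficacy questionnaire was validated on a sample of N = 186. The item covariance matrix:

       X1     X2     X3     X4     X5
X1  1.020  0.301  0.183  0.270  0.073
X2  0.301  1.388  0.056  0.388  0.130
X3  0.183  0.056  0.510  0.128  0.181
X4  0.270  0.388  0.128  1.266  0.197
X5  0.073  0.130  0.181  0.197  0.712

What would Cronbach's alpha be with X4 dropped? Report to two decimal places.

α = 0.45

Remaining items: X1, X2, X3, X5 (k = 4).
sum of item variances = 1.020 + 1.388 + 0.510 + 0.712 = 3.630
σ²_T = 3.630 + 2 × 0.924 = 5.478
α (item deleted) = (4/3)·(1 − 3.630/5.478) = 0.45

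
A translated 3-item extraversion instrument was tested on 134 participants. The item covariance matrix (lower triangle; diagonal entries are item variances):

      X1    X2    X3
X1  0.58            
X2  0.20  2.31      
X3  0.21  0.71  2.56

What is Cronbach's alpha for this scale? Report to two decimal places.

sum of item variances = 0.58 + 2.31 + 2.56 = 5.45
Sum of the distinct covariances = 1.12
σ²_total = 5.45 + 2 × 1.12 = 7.69
α = (k/(k−1))·(1 − sum of item variances/σ²_total) = (3/2)·(1 − 5.45/7.69) = 0.44

α = 0.44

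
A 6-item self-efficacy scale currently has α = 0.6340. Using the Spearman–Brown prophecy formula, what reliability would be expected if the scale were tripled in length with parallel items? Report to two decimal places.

predicted reliability = 0.84

Length factor m = 3
α' = m·α / (1 + (m−1)·α)
   = 3 × 0.6340 / (1 + (3 − 1) × 0.6340)
   = 1.9020 / 2.2680 = 0.84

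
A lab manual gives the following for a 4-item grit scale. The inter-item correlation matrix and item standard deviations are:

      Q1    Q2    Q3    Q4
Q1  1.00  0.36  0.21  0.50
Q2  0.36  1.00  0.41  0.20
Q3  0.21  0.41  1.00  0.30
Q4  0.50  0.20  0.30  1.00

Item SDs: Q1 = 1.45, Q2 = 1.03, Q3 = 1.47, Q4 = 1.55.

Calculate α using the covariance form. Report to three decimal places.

Σσ²ᵢ = 1.45² + 1.03² + 1.47² + 1.55² = 7.7268
Covariances σ_ij = r_ij · s_i · s_j:
  σ(Q1,Q2) = 0.36 × 1.45 × 1.03 = 0.5377
  σ(Q1,Q3) = 0.21 × 1.45 × 1.47 = 0.4476
  σ(Q1,Q4) = 0.50 × 1.45 × 1.55 = 1.1238
  σ(Q2,Q3) = 0.41 × 1.03 × 1.47 = 0.6208
  σ(Q2,Q4) = 0.20 × 1.03 × 1.55 = 0.3193
  σ(Q3,Q4) = 0.30 × 1.47 × 1.55 = 0.6835
σ²_T = Σσ²ᵢ + 2·Σσ_ij = 7.7268 + 2 × 3.7327 = 15.1922
α = (4/3)·(1 − 7.7268/15.1922) = 0.655

α = 0.655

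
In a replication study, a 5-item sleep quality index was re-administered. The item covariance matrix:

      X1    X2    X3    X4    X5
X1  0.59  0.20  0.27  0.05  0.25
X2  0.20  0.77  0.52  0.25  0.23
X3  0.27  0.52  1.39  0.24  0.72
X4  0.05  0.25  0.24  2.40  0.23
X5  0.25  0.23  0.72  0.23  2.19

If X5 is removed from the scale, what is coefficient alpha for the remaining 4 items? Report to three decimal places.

Remaining items: X1, X2, X3, X4 (k = 4).
Σσᵢ² = 0.59 + 0.77 + 1.39 + 2.40 = 5.15
σ²_total = 5.15 + 2 × 1.53 = 8.21
α (item deleted) = (4/3)·(1 − 5.15/8.21) = 0.497

coefficient alpha = 0.497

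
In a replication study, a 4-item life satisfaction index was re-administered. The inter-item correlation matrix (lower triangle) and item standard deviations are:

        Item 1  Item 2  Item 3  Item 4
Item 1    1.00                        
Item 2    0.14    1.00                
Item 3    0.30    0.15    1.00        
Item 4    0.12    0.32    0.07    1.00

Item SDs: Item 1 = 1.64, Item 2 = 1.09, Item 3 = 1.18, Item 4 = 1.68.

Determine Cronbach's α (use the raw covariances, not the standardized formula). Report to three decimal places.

Cronbach's α = 0.453

Σσ²ᵢ = 1.64² + 1.09² + 1.18² + 1.68² = 8.0925
Covariances σ_ij = r_ij · s_i · s_j:
  σ(Item 1,Item 2) = 0.14 × 1.64 × 1.09 = 0.2503
  σ(Item 1,Item 3) = 0.30 × 1.64 × 1.18 = 0.5806
  σ(Item 1,Item 4) = 0.12 × 1.64 × 1.68 = 0.3306
  σ(Item 2,Item 3) = 0.15 × 1.09 × 1.18 = 0.1929
  σ(Item 2,Item 4) = 0.32 × 1.09 × 1.68 = 0.5860
  σ(Item 3,Item 4) = 0.07 × 1.18 × 1.68 = 0.1388
σ²_T = Σσ²ᵢ + 2·Σσ_ij = 8.0925 + 2 × 2.0792 = 12.2509
α = (4/3)·(1 − 8.0925/12.2509) = 0.453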